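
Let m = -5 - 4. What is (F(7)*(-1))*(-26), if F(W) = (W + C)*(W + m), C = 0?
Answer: -364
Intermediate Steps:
m = -9
F(W) = W*(-9 + W) (F(W) = (W + 0)*(W - 9) = W*(-9 + W))
(F(7)*(-1))*(-26) = ((7*(-9 + 7))*(-1))*(-26) = ((7*(-2))*(-1))*(-26) = -14*(-1)*(-26) = 14*(-26) = -364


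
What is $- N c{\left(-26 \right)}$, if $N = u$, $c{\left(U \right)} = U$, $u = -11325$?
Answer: $-294450$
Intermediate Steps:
$N = -11325$
$- N c{\left(-26 \right)} = - \left(-11325\right) \left(-26\right) = \left(-1\right) 294450 = -294450$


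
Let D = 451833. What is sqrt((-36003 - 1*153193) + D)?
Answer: sqrt(262637) ≈ 512.48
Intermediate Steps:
sqrt((-36003 - 1*153193) + D) = sqrt((-36003 - 1*153193) + 451833) = sqrt((-36003 - 153193) + 451833) = sqrt(-189196 + 451833) = sqrt(262637)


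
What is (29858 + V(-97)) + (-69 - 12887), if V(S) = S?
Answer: 16805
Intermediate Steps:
(29858 + V(-97)) + (-69 - 12887) = (29858 - 97) + (-69 - 12887) = 29761 - 12956 = 16805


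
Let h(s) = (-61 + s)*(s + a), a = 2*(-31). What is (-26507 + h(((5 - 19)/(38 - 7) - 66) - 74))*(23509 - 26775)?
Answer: -44810803538/961 ≈ -4.6629e+7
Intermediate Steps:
a = -62
h(s) = (-62 + s)*(-61 + s) (h(s) = (-61 + s)*(s - 62) = (-61 + s)*(-62 + s) = (-62 + s)*(-61 + s))
(-26507 + h(((5 - 19)/(38 - 7) - 66) - 74))*(23509 - 26775) = (-26507 + (3782 + (((5 - 19)/(38 - 7) - 66) - 74)² - 123*(((5 - 19)/(38 - 7) - 66) - 74)))*(23509 - 26775) = (-26507 + (3782 + ((-14/31 - 66) - 74)² - 123*((-14/31 - 66) - 74)))*(-3266) = (-26507 + (3782 + (-2060/31 - 74)² - 123*(-2060/31 - 74)))*(-3266) = (-26507 + (3782 + (-4354/31)² - 123*(-4354/31)))*(-3266) = (-26507 + (3782 + 18957316/961 + 535542/31))*(-3266) = (-26507 + 39193620/961)*(-3266) = (13720393/961)*(-3266) = -44810803538/961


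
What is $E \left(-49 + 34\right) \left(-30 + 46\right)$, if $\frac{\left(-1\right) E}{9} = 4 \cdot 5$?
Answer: $43200$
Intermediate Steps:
$E = -180$ ($E = - 9 \cdot 4 \cdot 5 = \left(-9\right) 20 = -180$)
$E \left(-49 + 34\right) \left(-30 + 46\right) = - 180 \left(-49 + 34\right) \left(-30 + 46\right) = - 180 \left(\left(-15\right) 16\right) = \left(-180\right) \left(-240\right) = 43200$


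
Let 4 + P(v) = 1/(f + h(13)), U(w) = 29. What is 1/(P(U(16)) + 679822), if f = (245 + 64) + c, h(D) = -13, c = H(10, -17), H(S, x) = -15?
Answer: 281/191028859 ≈ 1.4710e-6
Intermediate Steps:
c = -15
f = 294 (f = (245 + 64) - 15 = 309 - 15 = 294)
P(v) = -1123/281 (P(v) = -4 + 1/(294 - 13) = -4 + 1/281 = -1123/281)
1/(P(U(16)) + 679822) = 1/(-1123/281 + 679822) = 1/(191028859/281) = 281/191028859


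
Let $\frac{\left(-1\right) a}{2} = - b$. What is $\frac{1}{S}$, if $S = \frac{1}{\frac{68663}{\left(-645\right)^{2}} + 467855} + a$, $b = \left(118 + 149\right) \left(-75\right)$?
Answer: $- \frac{194639445038}{7795309773355875} \approx -2.4969 \cdot 10^{-5}$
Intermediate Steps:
$b = -20025$ ($b = 267 \left(-75\right) = -20025$)
$a = -40050$ ($a = - 2 \left(\left(-1\right) \left(-20025\right)\right) = \left(-2\right) 20025 = -40050$)
$S = - \frac{7795309773355875}{194639445038}$ ($S = \frac{1}{\frac{68663}{\left(-645\right)^{2}} + 467855} - 40050 = \frac{1}{\frac{68663}{416025} + 467855} - 40050 = \frac{1}{\frac{194639445038}{416025}} - 40050 = \frac{416025}{194639445038} - 40050 = - \frac{7795309773355875}{194639445038} \approx -40050.0$)
$\frac{1}{S} = \frac{1}{- \frac{7795309773355875}{194639445038}} = - \frac{194639445038}{7795309773355875}$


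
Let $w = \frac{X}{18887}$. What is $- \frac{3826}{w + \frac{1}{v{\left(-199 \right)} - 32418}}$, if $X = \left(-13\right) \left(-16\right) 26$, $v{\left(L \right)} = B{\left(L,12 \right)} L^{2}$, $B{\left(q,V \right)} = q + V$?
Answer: $- \frac{537468150931910}{40223630553} \approx -13362.0$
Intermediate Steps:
$B{\left(q,V \right)} = V + q$
$v{\left(L \right)} = L^{2} \left(12 + L\right)$ ($v{\left(L \right)} = \left(12 + L\right) L^{2} = L^{2} \left(12 + L\right)$)
$X = 5408$ ($X = 208 \cdot 26 = 5408$)
$w = \frac{5408}{18887} \approx 0.28633$
$- \frac{3826}{w + \frac{1}{v{\left(-199 \right)} - 32418}} = - \frac{3826}{\frac{5408}{18887} + \frac{1}{\left(-199\right)^{2} \left(12 - 199\right) - 32418}} = - \frac{3826}{\frac{5408}{18887} + \frac{1}{39601 \left(-187\right) - 32418}} = - \frac{3826}{\frac{5408}{18887} + \frac{1}{-7405387 - 32418}} = - \frac{3826}{\frac{5408}{18887} + \frac{1}{-7437805}} = - \frac{3826}{\frac{5408}{18887} - \frac{1}{7437805}} = - \frac{3826}{\frac{40223630553}{140477823035}} = \left(-3826\right) \frac{140477823035}{40223630553} = - \frac{537468150931910}{40223630553}$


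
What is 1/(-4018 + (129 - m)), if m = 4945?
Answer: -1/8834 ≈ -0.00011320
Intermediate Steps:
1/(-4018 + (129 - m)) = 1/(-4018 + (129 - 1*4945)) = 1/(-4018 + (129 - 4945)) = 1/(-4018 - 4816) = 1/(-8834) = -1/8834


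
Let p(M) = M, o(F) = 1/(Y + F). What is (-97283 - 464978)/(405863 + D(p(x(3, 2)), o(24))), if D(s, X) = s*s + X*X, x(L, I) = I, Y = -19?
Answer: -14056525/10146676 ≈ -1.3853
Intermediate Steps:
o(F) = 1/(-19 + F)
D(s, X) = X**2 + s**2 (D(s, X) = s**2 + X**2 = X**2 + s**2)
(-97283 - 464978)/(405863 + D(p(x(3, 2)), o(24))) = (-97283 - 464978)/(405863 + ((1/(-19 + 24))**2 + 2**2)) = -562261/(405863 + ((1/5)**2 + 4)) = -562261/(405863 + (1/25 + 4)) = -562261/(405863 + 101/25) = -562261/10146676/25 = -562261*25/10146676 = -14056525/10146676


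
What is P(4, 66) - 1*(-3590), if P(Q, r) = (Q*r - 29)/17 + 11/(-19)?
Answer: 1163848/323 ≈ 3603.2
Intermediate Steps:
P(Q, r) = -738/323 + Q*r/17 (P(Q, r) = (-29 + Q*r)*(1/17) + 11*(-1/19) = (-29/17 + Q*r/17) - 11/19 = -738/323 + Q*r/17)
P(4, 66) - 1*(-3590) = (-738/323 + (1/17)*4*66) - 1*(-3590) = (-738/323 + 264/17) + 3590 = 4278/323 + 3590 = 1163848/323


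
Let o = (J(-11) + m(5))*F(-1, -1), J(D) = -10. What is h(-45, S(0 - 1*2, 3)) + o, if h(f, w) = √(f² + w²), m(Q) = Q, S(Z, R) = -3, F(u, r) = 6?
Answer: -30 + 3*√226 ≈ 15.100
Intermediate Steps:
o = -30 (o = (-10 + 5)*6 = -5*6 = -30)
h(-45, S(0 - 1*2, 3)) + o = √((-45)² + (-3)²) - 30 = √(2025 + 9) - 30 = √2034 - 30 = 3*√226 - 30 = -30 + 3*√226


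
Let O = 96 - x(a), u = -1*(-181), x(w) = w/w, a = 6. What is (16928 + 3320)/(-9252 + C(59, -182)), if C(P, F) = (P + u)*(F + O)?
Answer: -5062/7533 ≈ -0.67198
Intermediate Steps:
x(w) = 1
u = 181
O = 95 (O = 96 - 1*1 = 96 - 1 = 95)
C(P, F) = (95 + F)*(181 + P) (C(P, F) = (P + 181)*(F + 95) = (181 + P)*(95 + F) = (95 + F)*(181 + P))
(16928 + 3320)/(-9252 + C(59, -182)) = (16928 + 3320)/(-9252 + (17195 + 95*59 + 181*(-182) - 182*59)) = 20248/(-9252 + (17195 + 5605 - 32942 - 10738)) = 20248/(-9252 - 20880) = 20248/(-30132) = 20248*(-1/30132) = -5062/7533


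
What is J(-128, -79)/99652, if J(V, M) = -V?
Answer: 32/24913 ≈ 0.0012845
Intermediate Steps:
J(-128, -79)/99652 = -1*(-128)/99652 = 128*(1/99652) = 32/24913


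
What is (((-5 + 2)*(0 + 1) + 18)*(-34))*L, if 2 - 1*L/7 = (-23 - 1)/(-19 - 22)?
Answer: -207060/41 ≈ -5050.2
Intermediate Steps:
L = 406/41 (L = 14 - 7*(-23 - 1)/(-19 - 22) = 14 - (-168)/(-41) = 14 - (-168)*(-1)/41 = 14 - 7*24/41 = 14 - 168/41 = 406/41 ≈ 9.9024)
(((-5 + 2)*(0 + 1) + 18)*(-34))*L = (((-5 + 2)*(0 + 1) + 18)*(-34))*(406/41) = ((-3*1 + 18)*(-34))*(406/41) = ((-3 + 18)*(-34))*(406/41) = (15*(-34))*(406/41) = -510*406/41 = -207060/41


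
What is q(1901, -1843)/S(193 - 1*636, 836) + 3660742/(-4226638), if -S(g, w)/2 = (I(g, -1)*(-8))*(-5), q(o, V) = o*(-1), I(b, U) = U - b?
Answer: -4669576857/5748227680 ≈ -0.81235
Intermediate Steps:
q(o, V) = -o
S(g, w) = 80 + 80*g (S(g, w) = -2*(-1 - g)*(-8)*(-5) = -2*(8 + 8*g)*(-5) = -2*(-40 - 40*g) = 80 + 80*g)
q(1901, -1843)/S(193 - 1*636, 836) + 3660742/(-4226638) = (-1*1901)/(80 + 80*(193 - 1*636)) + 3660742/(-4226638) = -1901/(80 + 80*(193 - 636)) + 3660742*(-1/4226638) = -1901/(80 + 80*(-443)) - 1830371/2113319 = -1901/(80 - 35440) - 1830371/2113319 = -1901/(-35360) - 1830371/2113319 = -1901*(-1/35360) - 1830371/2113319 = 1901/35360 - 1830371/2113319 = -4669576857/5748227680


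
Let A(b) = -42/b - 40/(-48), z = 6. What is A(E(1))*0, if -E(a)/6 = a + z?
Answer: 0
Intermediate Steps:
E(a) = -36 - 6*a (E(a) = -6*(a + 6) = -6*(6 + a) = -36 - 6*a)
A(b) = ⅚ - 42/b (A(b) = -42/b - 40*(-1/48) = -42/b + ⅚ = ⅚ - 42/b)
A(E(1))*0 = (⅚ - 42/(-36 - 6*1))*0 = (⅚ - 42/(-36 - 6))*0 = (⅚ - 42/(-42))*0 = (⅚ - 42*(-1/42))*0 = (⅚ + 1)*0 = (11/6)*0 = 0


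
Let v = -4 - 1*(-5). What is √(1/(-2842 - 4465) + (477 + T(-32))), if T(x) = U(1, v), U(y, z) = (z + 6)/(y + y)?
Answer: 15*√456088326/14614 ≈ 21.920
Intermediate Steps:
v = 1 (v = -4 + 5 = 1)
U(y, z) = (6 + z)/(2*y) (U(y, z) = (6 + z)/((2*y)) = (6 + z)*(1/(2*y)) = (6 + z)/(2*y))
T(x) = 7/2 (T(x) = (½)*(6 + 1)/1 = (½)*1*7 = 7/2)
√(1/(-2842 - 4465) + (477 + T(-32))) = √(1/(-2842 - 4465) + (477 + 7/2)) = √(1/(-7307) + 961/2) = √(-1/7307 + 961/2) = √(7022025/14614) = 15*√456088326/14614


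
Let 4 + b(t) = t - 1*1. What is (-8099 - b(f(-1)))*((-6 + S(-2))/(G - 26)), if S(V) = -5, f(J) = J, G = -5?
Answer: -89023/31 ≈ -2871.7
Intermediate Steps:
b(t) = -5 + t (b(t) = -4 + (t - 1*1) = -4 + (t - 1) = -4 + (-1 + t) = -5 + t)
(-8099 - b(f(-1)))*((-6 + S(-2))/(G - 26)) = (-8099 - (-5 - 1))*((-6 - 5)/(-5 - 26)) = (-8099 - 1*(-6))*(-11/(-31)) = (-8099 + 6)*(-11*(-1/31)) = -8093*11/31 = -89023/31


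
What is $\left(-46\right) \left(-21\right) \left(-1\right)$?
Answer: $-966$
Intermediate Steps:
$\left(-46\right) \left(-21\right) \left(-1\right) = 966 \left(-1\right) = -966$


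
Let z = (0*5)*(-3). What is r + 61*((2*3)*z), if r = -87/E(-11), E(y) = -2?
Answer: 87/2 ≈ 43.500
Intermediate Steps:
z = 0 (z = 0*(-3) = 0)
r = 87/2 (r = -87/(-2) = -87*(-½) = 87/2 ≈ 43.500)
r + 61*((2*3)*z) = 87/2 + 61*((2*3)*0) = 87/2 + 61*(6*0) = 87/2 + 61*0 = 87/2 + 0 = 87/2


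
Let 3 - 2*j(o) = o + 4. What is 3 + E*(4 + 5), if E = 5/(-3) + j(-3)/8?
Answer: -87/8 ≈ -10.875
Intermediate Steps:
j(o) = -½ - o/2 (j(o) = 3/2 - (o + 4)/2 = 3/2 - (4 + o)/2 = 3/2 + (-2 - o/2) = -½ - o/2)
E = -37/24 (E = 5/(-3) + (-½ - ½*(-3))/8 = 5*(-⅓) + (-½ + 3/2)*(⅛) = -5/3 + 1*(⅛) = -5/3 + ⅛ = -37/24 ≈ -1.5417)
3 + E*(4 + 5) = 3 - 37*(4 + 5)/24 = 3 - 37/24*9 = 3 - 111/8 = -87/8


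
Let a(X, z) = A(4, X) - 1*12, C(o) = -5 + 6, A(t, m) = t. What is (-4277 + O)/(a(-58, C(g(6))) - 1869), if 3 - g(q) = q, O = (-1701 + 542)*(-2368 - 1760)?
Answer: -4780075/1877 ≈ -2546.7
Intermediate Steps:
O = 4784352 (O = -1159*(-4128) = 4784352)
g(q) = 3 - q
C(o) = 1
a(X, z) = -8 (a(X, z) = 4 - 1*12 = 4 - 12 = -8)
(-4277 + O)/(a(-58, C(g(6))) - 1869) = (-4277 + 4784352)/(-8 - 1869) = 4780075/(-1877) = 4780075*(-1/1877) = -4780075/1877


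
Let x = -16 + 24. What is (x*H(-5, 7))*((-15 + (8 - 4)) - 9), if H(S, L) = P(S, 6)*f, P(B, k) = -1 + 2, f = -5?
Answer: 800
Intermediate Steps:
P(B, k) = 1
H(S, L) = -5 (H(S, L) = 1*(-5) = -5)
x = 8
(x*H(-5, 7))*((-15 + (8 - 4)) - 9) = (8*(-5))*((-15 + (8 - 4)) - 9) = -40*((-15 + 4) - 9) = -40*(-11 - 9) = -40*(-20) = 800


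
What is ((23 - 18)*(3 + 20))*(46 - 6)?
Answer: 4600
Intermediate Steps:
((23 - 18)*(3 + 20))*(46 - 6) = (5*23)*40 = 115*40 = 4600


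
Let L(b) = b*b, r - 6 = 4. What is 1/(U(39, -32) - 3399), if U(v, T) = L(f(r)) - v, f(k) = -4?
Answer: -1/3422 ≈ -0.00029223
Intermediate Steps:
r = 10 (r = 6 + 4 = 10)
L(b) = b**2
U(v, T) = 16 - v (U(v, T) = (-4)**2 - v = 16 - v)
1/(U(39, -32) - 3399) = 1/((16 - 1*39) - 3399) = 1/((16 - 39) - 3399) = 1/(-23 - 3399) = 1/(-3422) = -1/3422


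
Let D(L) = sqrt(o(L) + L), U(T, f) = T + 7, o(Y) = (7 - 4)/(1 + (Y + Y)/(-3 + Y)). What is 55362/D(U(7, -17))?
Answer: 55362*sqrt(2509)/193 ≈ 14368.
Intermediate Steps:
o(Y) = 3/(1 + 2*Y/(-3 + Y)) (o(Y) = 3/(1 + (2*Y)/(-3 + Y)) = 3/(1 + 2*Y/(-3 + Y)))
U(T, f) = 7 + T
D(L) = sqrt(L + (-3 + L)/(-1 + L)) (D(L) = sqrt((-3 + L)/(-1 + L) + L) = sqrt(L + (-3 + L)/(-1 + L)))
55362/D(U(7, -17)) = 55362/(sqrt((-3 + (7 + 7)**2)/(-1 + (7 + 7)))) = 55362/(sqrt((-3 + 14**2)/(-1 + 14))) = 55362/(sqrt((-3 + 196)/13)) = 55362/(sqrt((1/13)*193)) = 55362/(sqrt(193/13)) = 55362/((sqrt(2509)/13)) = 55362*(sqrt(2509)/193) = 55362*sqrt(2509)/193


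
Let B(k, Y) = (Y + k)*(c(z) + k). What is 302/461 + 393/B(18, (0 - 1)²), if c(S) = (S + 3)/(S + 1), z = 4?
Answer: 1462451/849623 ≈ 1.7213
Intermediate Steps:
c(S) = (3 + S)/(1 + S)
B(k, Y) = (7/5 + k)*(Y + k) (B(k, Y) = (Y + k)*((3 + 4)/(1 + 4) + k) = (Y + k)*(7/5 + k) = (7/5 + k)*(Y + k))
302/461 + 393/B(18, (0 - 1)²) = 302/461 + 393/(18² + 7*(0 - 1)²/5 + (7/5)*18 + (0 - 1)²*18) = 302*(1/461) + 393/(324 + (7/5)*(-1)² + 126/5 + (-1)²*18) = 302/461 + 393/(324 + (7/5)*1 + 126/5 + 1*18) = 302/461 + 393/(324 + 7/5 + 126/5 + 18) = 302/461 + 393/(1843/5) = 302/461 + 393*(5/1843) = 302/461 + 1965/1843 = 1462451/849623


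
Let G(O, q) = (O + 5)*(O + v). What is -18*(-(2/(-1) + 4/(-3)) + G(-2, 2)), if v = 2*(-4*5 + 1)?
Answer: 2100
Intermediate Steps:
v = -38 (v = 2*(-20 + 1) = 2*(-19) = -38)
G(O, q) = (-38 + O)*(5 + O) (G(O, q) = (O + 5)*(O - 38) = (5 + O)*(-38 + O) = (-38 + O)*(5 + O))
-18*(-(2/(-1) + 4/(-3)) + G(-2, 2)) = -18*(-(2/(-1) + 4/(-3)) + (-190 + (-2)**2 - 33*(-2))) = -18*(-(2*(-1) + 4*(-1/3)) + (-190 + 4 + 66)) = -18*(-(-2 - 4/3) - 120) = -18*(-1*(-10/3) - 120) = -18*(10/3 - 120) = -18*(-350/3) = 2100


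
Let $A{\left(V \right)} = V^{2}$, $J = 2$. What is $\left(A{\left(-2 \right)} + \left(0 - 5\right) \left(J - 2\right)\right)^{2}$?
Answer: $16$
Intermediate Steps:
$\left(A{\left(-2 \right)} + \left(0 - 5\right) \left(J - 2\right)\right)^{2} = \left(\left(-2\right)^{2} + \left(0 - 5\right) \left(2 - 2\right)\right)^{2} = \left(4 - 0\right)^{2} = \left(4 + 0\right)^{2} = 4^{2} = 16$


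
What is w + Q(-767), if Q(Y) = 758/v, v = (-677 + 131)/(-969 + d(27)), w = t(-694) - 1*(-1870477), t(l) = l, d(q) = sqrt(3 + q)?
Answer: 170272670/91 - 379*sqrt(30)/273 ≈ 1.8711e+6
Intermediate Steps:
w = 1869783 (w = -694 - 1*(-1870477) = -694 + 1870477 = 1869783)
v = -546/(-969 + sqrt(30)) (v = (-677 + 131)/(-969 + sqrt(3 + 27)) = -546/(-969 + sqrt(30)) ≈ 0.56667)
Q(Y) = 758/(25194/44711 + 26*sqrt(30)/44711)
w + Q(-767) = 1869783 + (122417/91 - 379*sqrt(30)/273) = 170272670/91 - 379*sqrt(30)/273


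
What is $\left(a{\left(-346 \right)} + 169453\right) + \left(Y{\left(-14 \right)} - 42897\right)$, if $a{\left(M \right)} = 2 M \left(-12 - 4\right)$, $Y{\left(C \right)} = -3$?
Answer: $137625$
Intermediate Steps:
$a{\left(M \right)} = - 32 M$ ($a{\left(M \right)} = 2 M \left(-16\right) = - 32 M$)
$\left(a{\left(-346 \right)} + 169453\right) + \left(Y{\left(-14 \right)} - 42897\right) = \left(\left(-32\right) \left(-346\right) + 169453\right) - 42900 = \left(11072 + 169453\right) - 42900 = 180525 - 42900 = 137625$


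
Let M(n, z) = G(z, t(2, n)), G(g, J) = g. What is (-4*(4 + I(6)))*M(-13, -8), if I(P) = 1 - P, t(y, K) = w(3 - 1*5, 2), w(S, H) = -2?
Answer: -32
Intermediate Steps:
t(y, K) = -2
M(n, z) = z
(-4*(4 + I(6)))*M(-13, -8) = -4*(4 + (1 - 1*6))*(-8) = -4*(4 + (1 - 6))*(-8) = -4*(4 - 5)*(-8) = -4*(-1)*(-8) = 4*(-8) = -32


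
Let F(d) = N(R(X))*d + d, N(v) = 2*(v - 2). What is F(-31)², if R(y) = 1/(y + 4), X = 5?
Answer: 600625/81 ≈ 7415.1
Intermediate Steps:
R(y) = 1/(4 + y)
N(v) = -4 + 2*v (N(v) = 2*(-2 + v) = -4 + 2*v)
F(d) = -25*d/9 (F(d) = (-4 + 2/(4 + 5))*d + d = (-4 + 2/9)*d + d = -34*d/9 + d = -25*d/9)
F(-31)² = (-25/9*(-31))² = (775/9)² = 600625/81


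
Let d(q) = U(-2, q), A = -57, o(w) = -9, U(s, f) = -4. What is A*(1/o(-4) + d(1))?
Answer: 703/3 ≈ 234.33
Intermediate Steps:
d(q) = -4
A*(1/o(-4) + d(1)) = -57*(1/(-9) - 4) = -57*(-1/9 - 4) = -57*(-37/9) = 703/3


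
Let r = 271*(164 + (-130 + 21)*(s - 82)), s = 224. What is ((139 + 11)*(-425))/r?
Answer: 31875/2075047 ≈ 0.015361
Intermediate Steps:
r = -4150094 (r = 271*(164 + (-130 + 21)*(224 - 82)) = 271*(164 - 109*142) = 271*(164 - 15478) = 271*(-15314) = -4150094)
((139 + 11)*(-425))/r = ((139 + 11)*(-425))/(-4150094) = (150*(-425))*(-1/4150094) = -63750*(-1/4150094) = 31875/2075047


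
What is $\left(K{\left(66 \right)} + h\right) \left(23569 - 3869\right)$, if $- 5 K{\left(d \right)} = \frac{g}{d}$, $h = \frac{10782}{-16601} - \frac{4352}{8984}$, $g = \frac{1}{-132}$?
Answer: $- \frac{906989831978845}{40604286294} \approx -22337.0$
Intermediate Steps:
$g = - \frac{1}{132} \approx -0.0075758$
$h = - \frac{21139130}{18642923}$ ($h = 10782 \left(- \frac{1}{16601}\right) - \frac{544}{1123} = - \frac{10782}{16601} - \frac{544}{1123} = - \frac{21139130}{18642923} \approx -1.1339$)
$K{\left(d \right)} = \frac{1}{660 d}$ ($K{\left(d \right)} = - \frac{\left(- \frac{1}{132}\right) \frac{1}{d}}{5} = \frac{1}{660 d}$)
$\left(K{\left(66 \right)} + h\right) \left(23569 - 3869\right) = \left(\frac{1}{660 \cdot 66} - \frac{21139130}{18642923}\right) \left(23569 - 3869\right) = \left(\frac{1}{660} \cdot \frac{1}{66} - \frac{21139130}{18642923}\right) 19700 = \left(\frac{1}{43560} - \frac{21139130}{18642923}\right) 19700 = \left(- \frac{920801859877}{812085725880}\right) 19700 = - \frac{906989831978845}{40604286294}$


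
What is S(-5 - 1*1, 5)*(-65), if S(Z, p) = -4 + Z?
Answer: 650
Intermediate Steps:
S(-5 - 1*1, 5)*(-65) = (-4 + (-5 - 1*1))*(-65) = (-4 + (-5 - 1))*(-65) = (-4 - 6)*(-65) = -10*(-65) = 650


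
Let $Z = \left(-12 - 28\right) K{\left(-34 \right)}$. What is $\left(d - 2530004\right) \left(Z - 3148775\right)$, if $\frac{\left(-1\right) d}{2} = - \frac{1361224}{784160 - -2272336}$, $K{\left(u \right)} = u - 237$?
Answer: $\frac{1516592302134439885}{191031} \approx 7.939 \cdot 10^{12}$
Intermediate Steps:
$K{\left(u \right)} = -237 + u$
$Z = 10840$ ($Z = \left(-12 - 28\right) \left(-237 - 34\right) = \left(-12 - 28\right) \left(-271\right) = \left(-40\right) \left(-271\right) = 10840$)
$d = \frac{170153}{191031}$ ($d = - 2 \left(- \frac{1361224}{784160 - -2272336}\right) = - 2 \left(- \frac{1361224}{784160 + 2272336}\right) = - 2 \left(- \frac{1361224}{3056496}\right) = - 2 \left(\left(-1361224\right) \frac{1}{3056496}\right) = \left(-2\right) \left(- \frac{170153}{382062}\right) = \frac{170153}{191031} \approx 0.89071$)
$\left(d - 2530004\right) \left(Z - 3148775\right) = \left(\frac{170153}{191031} - 2530004\right) \left(10840 - 3148775\right) = \left(- \frac{483309023971}{191031}\right) \left(-3137935\right) = \frac{1516592302134439885}{191031}$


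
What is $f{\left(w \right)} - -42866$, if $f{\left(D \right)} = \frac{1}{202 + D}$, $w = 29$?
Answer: $\frac{9902047}{231} \approx 42866.0$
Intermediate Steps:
$f{\left(w \right)} - -42866 = \frac{1}{202 + 29} - -42866 = \frac{1}{231} + 42866 = \frac{9902047}{231}$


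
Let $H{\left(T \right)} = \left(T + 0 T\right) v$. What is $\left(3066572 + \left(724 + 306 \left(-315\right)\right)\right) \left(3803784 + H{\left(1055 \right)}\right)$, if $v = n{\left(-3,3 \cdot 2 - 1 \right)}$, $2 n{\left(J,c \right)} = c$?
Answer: $11308520472879$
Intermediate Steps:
$n{\left(J,c \right)} = \frac{c}{2}$
$v = \frac{5}{2}$ ($v = \frac{3 \cdot 2 - 1}{2} = \frac{6 - 1}{2} = \frac{1}{2} \cdot 5 = \frac{5}{2} \approx 2.5$)
$H{\left(T \right)} = \frac{5 T}{2}$ ($H{\left(T \right)} = \left(T + 0 T\right) \frac{5}{2} = \left(T + 0\right) \frac{5}{2} = T \frac{5}{2} = \frac{5 T}{2}$)
$\left(3066572 + \left(724 + 306 \left(-315\right)\right)\right) \left(3803784 + H{\left(1055 \right)}\right) = \left(3066572 + \left(724 + 306 \left(-315\right)\right)\right) \left(3803784 + \frac{5}{2} \cdot 1055\right) = \left(3066572 + \left(724 - 96390\right)\right) \left(3803784 + \frac{5275}{2}\right) = \left(3066572 - 95666\right) \frac{7612843}{2} = 2970906 \cdot \frac{7612843}{2} = 11308520472879$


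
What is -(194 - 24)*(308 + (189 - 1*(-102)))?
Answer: -101830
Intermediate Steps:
-(194 - 24)*(308 + (189 - 1*(-102))) = -170*(308 + (189 + 102)) = -170*(308 + 291) = -170*599 = -1*101830 = -101830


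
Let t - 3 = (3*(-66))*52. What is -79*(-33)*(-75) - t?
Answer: -185232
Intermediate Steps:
t = -10293 (t = 3 + (3*(-66))*52 = 3 - 198*52 = 3 - 10296 = -10293)
-79*(-33)*(-75) - t = -79*(-33)*(-75) - 1*(-10293) = 2607*(-75) + 10293 = -195525 + 10293 = -185232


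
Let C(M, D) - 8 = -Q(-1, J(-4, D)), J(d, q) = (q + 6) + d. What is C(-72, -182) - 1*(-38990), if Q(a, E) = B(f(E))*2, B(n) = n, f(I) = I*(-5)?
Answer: 37198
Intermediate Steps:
f(I) = -5*I
J(d, q) = 6 + d + q (J(d, q) = (6 + q) + d = 6 + d + q)
Q(a, E) = -10*E (Q(a, E) = -5*E*2 = -10*E)
C(M, D) = 28 + 10*D (C(M, D) = 8 - (-10)*(6 - 4 + D) = 8 - (-10)*(2 + D) = 8 - (-20 - 10*D) = 8 + (20 + 10*D) = 28 + 10*D)
C(-72, -182) - 1*(-38990) = (28 + 10*(-182)) - 1*(-38990) = (28 - 1820) + 38990 = -1792 + 38990 = 37198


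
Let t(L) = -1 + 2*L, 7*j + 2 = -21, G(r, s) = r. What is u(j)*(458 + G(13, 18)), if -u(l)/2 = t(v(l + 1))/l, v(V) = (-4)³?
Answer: -850626/23 ≈ -36984.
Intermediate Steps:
v(V) = -64
j = -23/7 (j = -2/7 + (⅐)*(-21) = -2/7 - 3 = -23/7 ≈ -3.2857)
u(l) = 258/l (u(l) = -2*(-1 + 2*(-64))/l = -2*(-1 - 128)/l = -(-258)/l = 258/l)
u(j)*(458 + G(13, 18)) = (258/(-23/7))*(458 + 13) = (258*(-7/23))*471 = -1806/23*471 = -850626/23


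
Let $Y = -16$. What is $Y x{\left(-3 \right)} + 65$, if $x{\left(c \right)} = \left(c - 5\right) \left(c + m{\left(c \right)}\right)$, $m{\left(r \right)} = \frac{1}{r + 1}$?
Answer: $-383$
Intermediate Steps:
$m{\left(r \right)} = \frac{1}{1 + r}$
$x{\left(c \right)} = \left(-5 + c\right) \left(c + \frac{1}{1 + c}\right)$ ($x{\left(c \right)} = \left(c - 5\right) \left(c + \frac{1}{1 + c}\right) = \left(-5 + c\right) \left(c + \frac{1}{1 + c}\right)$)
$Y x{\left(-3 \right)} + 65 = - 16 \frac{-5 - 3 - 3 \left(1 - 3\right) \left(-5 - 3\right)}{1 - 3} + 65 = - 16 \frac{-5 - 3 - \left(-6\right) \left(-8\right)}{-2} + 65 = - 16 \left(- \frac{-5 - 3 - 48}{2}\right) + 65 = - 16 \left(\left(- \frac{1}{2}\right) \left(-56\right)\right) + 65 = \left(-16\right) 28 + 65 = -448 + 65 = -383$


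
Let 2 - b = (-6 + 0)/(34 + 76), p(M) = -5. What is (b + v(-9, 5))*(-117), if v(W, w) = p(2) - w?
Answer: 51129/55 ≈ 929.62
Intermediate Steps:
b = 113/55 (b = 2 - (-6 + 0)/(34 + 76) = 2 - (-6)/110 = 2 - 1*(-3/55) = 2 + 3/55 = 113/55 ≈ 2.0545)
v(W, w) = -5 - w
(b + v(-9, 5))*(-117) = (113/55 + (-5 - 1*5))*(-117) = (113/55 + (-5 - 5))*(-117) = (113/55 - 10)*(-117) = -437/55*(-117) = 51129/55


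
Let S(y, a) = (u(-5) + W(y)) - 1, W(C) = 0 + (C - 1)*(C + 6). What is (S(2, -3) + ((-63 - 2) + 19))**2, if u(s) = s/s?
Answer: 1444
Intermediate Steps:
u(s) = 1
W(C) = (-1 + C)*(6 + C) (W(C) = 0 + (-1 + C)*(6 + C) = (-1 + C)*(6 + C))
S(y, a) = -6 + y**2 + 5*y (S(y, a) = (1 + (-6 + y**2 + 5*y)) - 1 = (-5 + y**2 + 5*y) - 1 = -6 + y**2 + 5*y)
(S(2, -3) + ((-63 - 2) + 19))**2 = ((-6 + 2**2 + 5*2) + ((-63 - 2) + 19))**2 = ((-6 + 4 + 10) + (-65 + 19))**2 = (8 - 46)**2 = (-38)**2 = 1444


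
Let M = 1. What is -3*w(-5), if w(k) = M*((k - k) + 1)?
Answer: -3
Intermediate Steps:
w(k) = 1 (w(k) = 1*((k - k) + 1) = 1*(0 + 1) = 1*1 = 1)
-3*w(-5) = -3*1 = -3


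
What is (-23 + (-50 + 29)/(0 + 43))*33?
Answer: -33330/43 ≈ -775.12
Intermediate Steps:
(-23 + (-50 + 29)/(0 + 43))*33 = (-23 - 21/43)*33 = -1010/43*33 = -33330/43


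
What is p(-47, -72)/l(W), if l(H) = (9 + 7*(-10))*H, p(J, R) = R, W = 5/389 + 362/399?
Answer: 11175192/8711593 ≈ 1.2828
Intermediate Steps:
W = 142813/155211 (W = 5*(1/389) + 362*(1/399) = 5/389 + 362/399 = 142813/155211 ≈ 0.92012)
l(H) = -61*H (l(H) = (9 - 70)*H = -61*H)
p(-47, -72)/l(W) = -72/((-61*142813/155211)) = -72/(-8711593/155211) = -72*(-155211/8711593) = 11175192/8711593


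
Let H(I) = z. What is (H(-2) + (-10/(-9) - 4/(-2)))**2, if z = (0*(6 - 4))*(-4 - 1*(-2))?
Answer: 784/81 ≈ 9.6790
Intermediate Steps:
z = 0 (z = (0*2)*(-4 + 2) = 0*(-2) = 0)
H(I) = 0
(H(-2) + (-10/(-9) - 4/(-2)))**2 = (0 + (-10/(-9) - 4/(-2)))**2 = (0 + (-10*(-1/9) - 4*(-1/2)))**2 = (0 + (10/9 + 2))**2 = (0 + 28/9)**2 = (28/9)**2 = 784/81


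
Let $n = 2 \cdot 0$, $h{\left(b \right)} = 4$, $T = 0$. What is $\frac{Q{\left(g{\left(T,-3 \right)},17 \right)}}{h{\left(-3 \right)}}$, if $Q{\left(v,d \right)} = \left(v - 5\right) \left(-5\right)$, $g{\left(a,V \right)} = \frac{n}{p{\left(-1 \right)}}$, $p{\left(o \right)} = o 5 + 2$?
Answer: $\frac{25}{4} \approx 6.25$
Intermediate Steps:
$n = 0$
$p{\left(o \right)} = 2 + 5 o$ ($p{\left(o \right)} = 5 o + 2 = 2 + 5 o$)
$g{\left(a,V \right)} = 0$ ($g{\left(a,V \right)} = \frac{0}{2 + 5 \left(-1\right)} = \frac{0}{2 - 5} = \frac{0}{-3} = 0 \left(- \frac{1}{3}\right) = 0$)
$Q{\left(v,d \right)} = 25 - 5 v$ ($Q{\left(v,d \right)} = \left(-5 + v\right) \left(-5\right) = 25 - 5 v$)
$\frac{Q{\left(g{\left(T,-3 \right)},17 \right)}}{h{\left(-3 \right)}} = \frac{25 - 0}{4} = \left(25 + 0\right) \frac{1}{4} = 25 \cdot \frac{1}{4} = \frac{25}{4}$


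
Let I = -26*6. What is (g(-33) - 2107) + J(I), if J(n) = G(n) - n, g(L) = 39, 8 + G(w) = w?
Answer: -2076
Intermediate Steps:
G(w) = -8 + w
I = -156
J(n) = -8 (J(n) = (-8 + n) - n = -8)
(g(-33) - 2107) + J(I) = (39 - 2107) - 8 = -2068 - 8 = -2076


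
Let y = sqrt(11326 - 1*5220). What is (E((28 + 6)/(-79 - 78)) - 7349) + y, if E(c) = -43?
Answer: -7392 + sqrt(6106) ≈ -7313.9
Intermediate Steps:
y = sqrt(6106) (y = sqrt(11326 - 5220) = sqrt(6106) ≈ 78.141)
(E((28 + 6)/(-79 - 78)) - 7349) + y = (-43 - 7349) + sqrt(6106) = -7392 + sqrt(6106)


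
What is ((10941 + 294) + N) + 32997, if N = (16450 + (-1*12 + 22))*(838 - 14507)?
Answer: -224947508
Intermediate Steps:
N = -224991740 (N = (16450 + (-12 + 22))*(-13669) = (16450 + 10)*(-13669) = 16460*(-13669) = -224991740)
((10941 + 294) + N) + 32997 = ((10941 + 294) - 224991740) + 32997 = (11235 - 224991740) + 32997 = -224980505 + 32997 = -224947508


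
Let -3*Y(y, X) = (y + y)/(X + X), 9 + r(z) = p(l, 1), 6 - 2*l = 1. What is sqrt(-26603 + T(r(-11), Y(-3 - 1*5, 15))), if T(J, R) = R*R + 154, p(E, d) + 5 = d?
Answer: I*sqrt(53559161)/45 ≈ 162.63*I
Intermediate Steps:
l = 5/2 (l = 3 - 1/2*1 = 3 - 1/2 = 5/2 ≈ 2.5000)
p(E, d) = -5 + d
r(z) = -13 (r(z) = -9 + (-5 + 1) = -9 - 4 = -13)
Y(y, X) = -y/(3*X) (Y(y, X) = -(y + y)/(3*(X + X)) = -2*y/(3*(2*X)) = -2*y*1/(2*X)/3 = -y/(3*X))
T(J, R) = 154 + R**2 (T(J, R) = R**2 + 154 = 154 + R**2)
sqrt(-26603 + T(r(-11), Y(-3 - 1*5, 15))) = sqrt(-26603 + (154 + (-1/3*(-3 - 1*5)/15)**2)) = sqrt(-26603 + (154 + (-1/3*(-3 - 5)*1/15)**2)) = sqrt(-26603 + (154 + (-1/3*(-8)*1/15)**2)) = sqrt(-26603 + (154 + (8/45)**2)) = sqrt(-26603 + (154 + 64/2025)) = sqrt(-26603 + 311914/2025) = sqrt(-53559161/2025) = I*sqrt(53559161)/45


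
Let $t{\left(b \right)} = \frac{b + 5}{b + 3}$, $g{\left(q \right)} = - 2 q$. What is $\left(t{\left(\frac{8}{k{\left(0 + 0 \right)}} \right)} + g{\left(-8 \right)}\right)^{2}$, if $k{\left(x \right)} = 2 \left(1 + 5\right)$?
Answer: $\frac{37249}{121} \approx 307.84$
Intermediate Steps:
$k{\left(x \right)} = 12$ ($k{\left(x \right)} = 2 \cdot 6 = 12$)
$t{\left(b \right)} = \frac{5 + b}{3 + b}$
$\left(t{\left(\frac{8}{k{\left(0 + 0 \right)}} \right)} + g{\left(-8 \right)}\right)^{2} = \left(\frac{5 + \frac{8}{12}}{3 + \frac{8}{12}} - -16\right)^{2} = \left(\frac{5 + 8 \cdot \frac{1}{12}}{3 + 8 \cdot \frac{1}{12}} + 16\right)^{2} = \left(\frac{5 + \frac{2}{3}}{3 + \frac{2}{3}} + 16\right)^{2} = \left(\frac{1}{\frac{11}{3}} \cdot \frac{17}{3} + 16\right)^{2} = \left(\frac{3}{11} \cdot \frac{17}{3} + 16\right)^{2} = \left(\frac{17}{11} + 16\right)^{2} = \left(\frac{193}{11}\right)^{2} = \frac{37249}{121}$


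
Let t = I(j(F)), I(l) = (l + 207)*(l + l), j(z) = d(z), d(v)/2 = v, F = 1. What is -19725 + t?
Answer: -18889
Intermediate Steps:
d(v) = 2*v
j(z) = 2*z
I(l) = 2*l*(207 + l) (I(l) = (207 + l)*(2*l) = 2*l*(207 + l))
t = 836 (t = 2*(2*1)*(207 + 2*1) = 2*2*(207 + 2) = 2*2*209 = 836)
-19725 + t = -19725 + 836 = -18889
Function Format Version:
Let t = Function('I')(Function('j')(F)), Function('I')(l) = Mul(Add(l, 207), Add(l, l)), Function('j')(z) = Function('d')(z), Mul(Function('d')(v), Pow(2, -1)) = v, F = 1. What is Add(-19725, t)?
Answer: -18889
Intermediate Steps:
Function('d')(v) = Mul(2, v)
Function('j')(z) = Mul(2, z)
Function('I')(l) = Mul(2, l, Add(207, l)) (Function('I')(l) = Mul(Add(207, l), Mul(2, l)) = Mul(2, l, Add(207, l)))
t = 836 (t = Mul(2, Mul(2, 1), Add(207, Mul(2, 1))) = Mul(2, 2, Add(207, 2)) = Mul(2, 2, 209) = 836)
Add(-19725, t) = Add(-19725, 836) = -18889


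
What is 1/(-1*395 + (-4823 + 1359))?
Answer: -1/3859 ≈ -0.00025913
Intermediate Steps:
1/(-1*395 + (-4823 + 1359)) = 1/(-395 - 3464) = 1/(-3859) = -1/3859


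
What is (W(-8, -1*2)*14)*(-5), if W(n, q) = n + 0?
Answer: 560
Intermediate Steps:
W(n, q) = n
(W(-8, -1*2)*14)*(-5) = -8*14*(-5) = -112*(-5) = 560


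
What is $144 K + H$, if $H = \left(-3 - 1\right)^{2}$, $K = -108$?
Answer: $-15536$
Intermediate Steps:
$H = 16$ ($H = \left(-4\right)^{2} = 16$)
$144 K + H = 144 \left(-108\right) + 16 = -15552 + 16 = -15536$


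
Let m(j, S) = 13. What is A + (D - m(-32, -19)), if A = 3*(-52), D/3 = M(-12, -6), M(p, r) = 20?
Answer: -109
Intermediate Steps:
D = 60 (D = 3*20 = 60)
A = -156
A + (D - m(-32, -19)) = -156 + (60 - 1*13) = -156 + (60 - 13) = -156 + 47 = -109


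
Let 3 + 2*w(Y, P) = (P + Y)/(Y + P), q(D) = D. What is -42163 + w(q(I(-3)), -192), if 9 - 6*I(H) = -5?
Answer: -42164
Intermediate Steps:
I(H) = 7/3 (I(H) = 3/2 - 1/6*(-5) = 3/2 + 5/6 = 7/3)
w(Y, P) = -1 (w(Y, P) = -3/2 + ((P + Y)/(Y + P))/2 = -3/2 + ((P + Y)/(P + Y))/2 = -3/2 + (1/2)*1 = -3/2 + 1/2 = -1)
-42163 + w(q(I(-3)), -192) = -42163 - 1 = -42164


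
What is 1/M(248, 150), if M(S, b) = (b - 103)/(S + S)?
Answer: 496/47 ≈ 10.553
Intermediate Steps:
M(S, b) = (-103 + b)/(2*S) (M(S, b) = (-103 + b)/((2*S)) = (-103 + b)*(1/(2*S)) = (-103 + b)/(2*S))
1/M(248, 150) = 1/((1/2)*(-103 + 150)/248) = 1/((1/2)*(1/248)*47) = 1/(47/496) = 496/47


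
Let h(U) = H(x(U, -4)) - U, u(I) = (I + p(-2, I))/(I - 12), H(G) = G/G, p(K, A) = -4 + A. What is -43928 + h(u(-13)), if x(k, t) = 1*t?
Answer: -219641/5 ≈ -43928.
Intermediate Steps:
x(k, t) = t
H(G) = 1
u(I) = (-4 + 2*I)/(-12 + I) (u(I) = (I + (-4 + I))/(I - 12) = (-4 + 2*I)/(-12 + I))
h(U) = 1 - U
-43928 + h(u(-13)) = -43928 + (1 - 2*(-2 - 13)/(-12 - 13)) = -43928 + (1 - 2*(-15)/(-25)) = -43928 + (1 - 2*(-1)*(-15)/25) = -43928 + (1 - 1*6/5) = -43928 + (1 - 6/5) = -43928 - 1/5 = -219641/5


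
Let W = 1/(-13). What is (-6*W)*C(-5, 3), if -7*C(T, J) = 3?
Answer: -18/91 ≈ -0.19780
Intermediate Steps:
C(T, J) = -3/7 (C(T, J) = -1/7*3 = -3/7)
W = -1/13 ≈ -0.076923
(-6*W)*C(-5, 3) = -6*(-1/13)*(-3/7) = (6/13)*(-3/7) = -18/91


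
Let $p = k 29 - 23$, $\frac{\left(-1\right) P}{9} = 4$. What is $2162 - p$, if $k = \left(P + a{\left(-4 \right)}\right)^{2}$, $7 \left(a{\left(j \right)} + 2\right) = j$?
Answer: $- \frac{2007035}{49} \approx -40960.0$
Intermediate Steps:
$P = -36$ ($P = \left(-9\right) 4 = -36$)
$a{\left(j \right)} = -2 + \frac{j}{7}$
$k = \frac{72900}{49}$ ($k = \left(-36 + \left(-2 + \frac{1}{7} \left(-4\right)\right)\right)^{2} = \left(-36 - \frac{18}{7}\right)^{2} = \left(- \frac{270}{7}\right)^{2} = \frac{72900}{49} \approx 1487.8$)
$p = \frac{2112973}{49}$ ($p = \frac{72900}{49} \cdot 29 - 23 = \frac{2114100}{49} - 23 = \frac{2112973}{49} \approx 43122.0$)
$2162 - p = 2162 - \frac{2112973}{49} = - \frac{2007035}{49}$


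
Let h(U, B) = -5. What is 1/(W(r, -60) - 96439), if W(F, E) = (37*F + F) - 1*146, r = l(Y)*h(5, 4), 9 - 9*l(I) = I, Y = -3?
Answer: -3/290515 ≈ -1.0326e-5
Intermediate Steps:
l(I) = 1 - I/9
r = -20/3 (r = (1 - ⅑*(-3))*(-5) = (1 + ⅓)*(-5) = (4/3)*(-5) = -20/3 ≈ -6.6667)
W(F, E) = -146 + 38*F (W(F, E) = 38*F - 146 = -146 + 38*F)
1/(W(r, -60) - 96439) = 1/((-146 + 38*(-20/3)) - 96439) = 1/((-146 - 760/3) - 96439) = 1/(-1198/3 - 96439) = 1/(-290515/3) = -3/290515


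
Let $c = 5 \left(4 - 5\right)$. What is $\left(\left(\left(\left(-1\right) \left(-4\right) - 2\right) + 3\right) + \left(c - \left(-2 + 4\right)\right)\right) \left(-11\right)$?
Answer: $22$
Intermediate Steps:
$c = -5$ ($c = 5 \left(4 - 5\right) = 5 \left(-1\right) = -5$)
$\left(\left(\left(\left(-1\right) \left(-4\right) - 2\right) + 3\right) + \left(c - \left(-2 + 4\right)\right)\right) \left(-11\right) = \left(\left(\left(\left(-1\right) \left(-4\right) - 2\right) + 3\right) - 7\right) \left(-11\right) = \left(\left(\left(4 - 2\right) + 3\right) - 7\right) \left(-11\right) = \left(\left(2 + 3\right) - 7\right) \left(-11\right) = \left(5 - 7\right) \left(-11\right) = \left(-2\right) \left(-11\right) = 22$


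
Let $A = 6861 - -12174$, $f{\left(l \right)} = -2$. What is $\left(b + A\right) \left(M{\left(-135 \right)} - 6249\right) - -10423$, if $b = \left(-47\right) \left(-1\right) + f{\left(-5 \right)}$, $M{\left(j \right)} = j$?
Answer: $-121796297$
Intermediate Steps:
$A = 19035$ ($A = 6861 + 12174 = 19035$)
$b = 45$ ($b = \left(-47\right) \left(-1\right) - 2 = 47 - 2 = 45$)
$\left(b + A\right) \left(M{\left(-135 \right)} - 6249\right) - -10423 = \left(45 + 19035\right) \left(-135 - 6249\right) - -10423 = 19080 \left(-6384\right) + 10423 = -121806720 + 10423 = -121796297$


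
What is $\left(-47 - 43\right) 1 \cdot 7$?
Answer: $-630$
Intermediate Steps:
$\left(-47 - 43\right) 1 \cdot 7 = \left(-90\right) 7 = -630$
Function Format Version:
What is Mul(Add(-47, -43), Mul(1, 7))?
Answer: -630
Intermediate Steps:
Mul(Add(-47, -43), Mul(1, 7)) = Mul(-90, 7) = -630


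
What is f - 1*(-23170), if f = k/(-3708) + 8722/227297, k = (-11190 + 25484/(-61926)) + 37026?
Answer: 43176214411603759/1864010808342 ≈ 23163.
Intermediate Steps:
k = 799947326/30963 (k = (-11190 + 25484*(-1/61926)) + 37026 = (-11190 - 12742/30963) + 37026 = -346488712/30963 + 37026 = 799947326/30963 ≈ 25836.)
f = -12916017680381/1864010808342 (f = (799947326/30963)/(-3708) + 8722/227297 = (799947326/30963)*(-1/3708) + 8722*(1/227297) = -399973663/57405402 + 1246/32471 = -12916017680381/1864010808342 ≈ -6.9292)
f - 1*(-23170) = -12916017680381/1864010808342 - 1*(-23170) = -12916017680381/1864010808342 + 23170 = 43176214411603759/1864010808342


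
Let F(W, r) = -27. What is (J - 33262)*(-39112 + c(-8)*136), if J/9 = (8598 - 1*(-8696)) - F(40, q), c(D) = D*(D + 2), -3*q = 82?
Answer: -3995678168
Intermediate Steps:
q = -82/3 (q = -⅓*82 = -82/3 ≈ -27.333)
c(D) = D*(2 + D)
J = 155889 (J = 9*((8598 - 1*(-8696)) - 1*(-27)) = 9*((8598 + 8696) + 27) = 9*(17294 + 27) = 9*17321 = 155889)
(J - 33262)*(-39112 + c(-8)*136) = (155889 - 33262)*(-39112 - 8*(2 - 8)*136) = 122627*(-39112 - 8*(-6)*136) = 122627*(-39112 + 48*136) = 122627*(-39112 + 6528) = 122627*(-32584) = -3995678168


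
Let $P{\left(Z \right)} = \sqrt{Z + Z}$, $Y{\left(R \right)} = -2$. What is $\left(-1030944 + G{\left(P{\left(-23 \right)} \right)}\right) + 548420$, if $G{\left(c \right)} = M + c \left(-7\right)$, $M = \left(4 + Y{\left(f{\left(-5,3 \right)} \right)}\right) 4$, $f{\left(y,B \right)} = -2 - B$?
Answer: $-482516 - 7 i \sqrt{46} \approx -4.8252 \cdot 10^{5} - 47.476 i$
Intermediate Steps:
$P{\left(Z \right)} = \sqrt{2} \sqrt{Z}$ ($P{\left(Z \right)} = \sqrt{2 Z} = \sqrt{2} \sqrt{Z}$)
$M = 8$ ($M = \left(4 - 2\right) 4 = 2 \cdot 4 = 8$)
$G{\left(c \right)} = 8 - 7 c$ ($G{\left(c \right)} = 8 + c \left(-7\right) = 8 - 7 c$)
$\left(-1030944 + G{\left(P{\left(-23 \right)} \right)}\right) + 548420 = \left(-1030944 + \left(8 - 7 \sqrt{2} \sqrt{-23}\right)\right) + 548420 = \left(-1030944 + \left(8 - 7 \sqrt{2} i \sqrt{23}\right)\right) + 548420 = \left(-1030944 + \left(8 - 7 i \sqrt{46}\right)\right) + 548420 = \left(-1030936 - 7 i \sqrt{46}\right) + 548420 = -482516 - 7 i \sqrt{46}$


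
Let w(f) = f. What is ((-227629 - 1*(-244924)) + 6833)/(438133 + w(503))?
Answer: 6032/109659 ≈ 0.055007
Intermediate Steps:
((-227629 - 1*(-244924)) + 6833)/(438133 + w(503)) = ((-227629 - 1*(-244924)) + 6833)/(438133 + 503) = ((-227629 + 244924) + 6833)/438636 = (17295 + 6833)*(1/438636) = 24128*(1/438636) = 6032/109659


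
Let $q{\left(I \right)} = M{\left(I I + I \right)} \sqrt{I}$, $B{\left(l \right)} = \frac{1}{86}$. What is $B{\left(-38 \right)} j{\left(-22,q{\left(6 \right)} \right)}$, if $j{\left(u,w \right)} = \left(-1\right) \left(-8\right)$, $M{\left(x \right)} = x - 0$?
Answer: $\frac{4}{43} \approx 0.093023$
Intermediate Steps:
$M{\left(x \right)} = x$ ($M{\left(x \right)} = x + 0 = x$)
$B{\left(l \right)} = \frac{1}{86}$
$q{\left(I \right)} = \sqrt{I} \left(I + I^{2}\right)$ ($q{\left(I \right)} = \left(I I + I\right) \sqrt{I} = \left(I^{2} + I\right) \sqrt{I} = \left(I + I^{2}\right) \sqrt{I} = \sqrt{I} \left(I + I^{2}\right)$)
$j{\left(u,w \right)} = 8$
$B{\left(-38 \right)} j{\left(-22,q{\left(6 \right)} \right)} = \frac{1}{86} \cdot 8 = \frac{4}{43}$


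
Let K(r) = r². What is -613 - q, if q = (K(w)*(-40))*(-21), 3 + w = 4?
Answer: -1453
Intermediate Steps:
w = 1 (w = -3 + 4 = 1)
q = 840 (q = (1²*(-40))*(-21) = (1*(-40))*(-21) = -40*(-21) = 840)
-613 - q = -613 - 1*840 = -613 - 840 = -1453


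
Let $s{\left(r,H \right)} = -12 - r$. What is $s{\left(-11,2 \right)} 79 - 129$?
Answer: $-208$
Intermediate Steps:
$s{\left(-11,2 \right)} 79 - 129 = \left(-12 - -11\right) 79 - 129 = \left(-12 + 11\right) 79 - 129 = \left(-1\right) 79 - 129 = -79 - 129 = -208$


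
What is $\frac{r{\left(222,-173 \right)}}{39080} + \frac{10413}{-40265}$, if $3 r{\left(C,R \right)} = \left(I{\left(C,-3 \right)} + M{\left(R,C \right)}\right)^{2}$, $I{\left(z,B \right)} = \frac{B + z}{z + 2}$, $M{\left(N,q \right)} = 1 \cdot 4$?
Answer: $- \frac{12241162377299}{47372853534720} \approx -0.2584$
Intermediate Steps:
$M{\left(N,q \right)} = 4$
$I{\left(z,B \right)} = \frac{B + z}{2 + z}$
$r{\left(C,R \right)} = \frac{\left(4 + \frac{-3 + C}{2 + C}\right)^{2}}{3}$ ($r{\left(C,R \right)} = \frac{\left(\frac{-3 + C}{2 + C} + 4\right)^{2}}{3} = \frac{\left(4 + \frac{-3 + C}{2 + C}\right)^{2}}{3}$)
$\frac{r{\left(222,-173 \right)}}{39080} + \frac{10413}{-40265} = \frac{\frac{25}{3} \left(1 + 222\right)^{2} \frac{1}{\left(2 + 222\right)^{2}}}{39080} + \frac{10413}{-40265} = \frac{25 \cdot 223^{2}}{3 \cdot 50176} \cdot \frac{1}{39080} + 10413 \left(- \frac{1}{40265}\right) = \frac{25}{3} \cdot 49729 \cdot \frac{1}{50176} \cdot \frac{1}{39080} - \frac{10413}{40265} = \frac{1243225}{150528} \cdot \frac{1}{39080} - \frac{10413}{40265} = \frac{248645}{1176526848} - \frac{10413}{40265} = - \frac{12241162377299}{47372853534720}$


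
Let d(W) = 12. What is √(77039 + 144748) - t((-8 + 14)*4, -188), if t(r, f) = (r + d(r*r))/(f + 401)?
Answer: -12/71 + 3*√24643 ≈ 470.77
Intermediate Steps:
t(r, f) = (12 + r)/(401 + f) (t(r, f) = (r + 12)/(f + 401) = (12 + r)/(401 + f))
√(77039 + 144748) - t((-8 + 14)*4, -188) = √(77039 + 144748) - (12 + (-8 + 14)*4)/(401 - 188) = √221787 - (12 + 6*4)/213 = 3*√24643 - (12 + 24)/213 = 3*√24643 - 36/213 = 3*√24643 - 1*12/71 = 3*√24643 - 12/71 = -12/71 + 3*√24643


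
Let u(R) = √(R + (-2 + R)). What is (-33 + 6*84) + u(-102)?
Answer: 471 + I*√206 ≈ 471.0 + 14.353*I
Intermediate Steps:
u(R) = √(-2 + 2*R)
(-33 + 6*84) + u(-102) = (-33 + 6*84) + √(-2 + 2*(-102)) = (-33 + 504) + √(-2 - 204) = 471 + √(-206) = 471 + I*√206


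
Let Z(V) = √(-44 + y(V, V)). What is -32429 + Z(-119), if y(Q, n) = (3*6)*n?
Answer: -32429 + I*√2186 ≈ -32429.0 + 46.755*I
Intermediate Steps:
y(Q, n) = 18*n
Z(V) = √(-44 + 18*V)
-32429 + Z(-119) = -32429 + √(-44 + 18*(-119)) = -32429 + √(-44 - 2142) = -32429 + √(-2186) = -32429 + I*√2186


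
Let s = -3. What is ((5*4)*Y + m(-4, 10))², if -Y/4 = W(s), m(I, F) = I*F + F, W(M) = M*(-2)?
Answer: 260100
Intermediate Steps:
W(M) = -2*M
m(I, F) = F + F*I (m(I, F) = F*I + F = F + F*I)
Y = -24 (Y = -(-8)*(-3) = -4*6 = -24)
((5*4)*Y + m(-4, 10))² = ((5*4)*(-24) + 10*(1 - 4))² = (20*(-24) + 10*(-3))² = (-480 - 30)² = (-510)² = 260100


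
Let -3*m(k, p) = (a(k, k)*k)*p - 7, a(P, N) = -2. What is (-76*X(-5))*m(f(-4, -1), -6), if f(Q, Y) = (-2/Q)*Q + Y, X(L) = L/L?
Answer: -3268/3 ≈ -1089.3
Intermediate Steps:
X(L) = 1
f(Q, Y) = -2 + Y
m(k, p) = 7/3 + 2*k*p/3 (m(k, p) = -((-2*k)*p - 7)/3 = -(-2*k*p - 7)/3 = -(-7 - 2*k*p)/3 = 7/3 + 2*k*p/3)
(-76*X(-5))*m(f(-4, -1), -6) = (-76*1)*(7/3 + (⅔)*(-2 - 1)*(-6)) = -76*(7/3 + (⅔)*(-3)*(-6)) = -76*(7/3 + 12) = -76*43/3 = -3268/3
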